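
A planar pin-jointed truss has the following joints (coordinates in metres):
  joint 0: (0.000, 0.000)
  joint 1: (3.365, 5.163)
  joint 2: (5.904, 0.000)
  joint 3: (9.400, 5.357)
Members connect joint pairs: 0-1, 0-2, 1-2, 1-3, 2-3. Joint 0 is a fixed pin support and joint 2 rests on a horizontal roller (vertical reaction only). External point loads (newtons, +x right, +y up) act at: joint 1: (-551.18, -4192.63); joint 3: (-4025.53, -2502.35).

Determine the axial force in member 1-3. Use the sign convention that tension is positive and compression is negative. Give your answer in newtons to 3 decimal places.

-2445.015

N=4 nodes, M=5 members, R=3 reactions → 2N=8, M+R=8
member 0 (0-1): L=6.1628, (cx,cy)=(0.5460,0.8378)
member 1 (0-2): L=5.9040, (cx,cy)=(1.0000,0.0000)
member 2 (1-2): L=5.7535, (cx,cy)=(0.4413,-0.8974)
member 3 (1-3): L=6.0381, (cx,cy)=(0.9995,0.0321)
member 4 (2-3): L=6.3968, (cx,cy)=(0.5465,0.8374)
solve A·x = −loads:
  F[0-1] = -5318.6989 N (compression)
  F[0-2] = -1672.5926 N (compression)
  F[1-2] = +205.7924 N (tension)
  F[1-3] = -2445.0147 N (compression)
  F[2-3] = -2894.2694 N (compression)
  Rx@0 = +4576.7100 N
  Ry@0 = +4455.8568 N
  Ry@2 = +2239.1232 N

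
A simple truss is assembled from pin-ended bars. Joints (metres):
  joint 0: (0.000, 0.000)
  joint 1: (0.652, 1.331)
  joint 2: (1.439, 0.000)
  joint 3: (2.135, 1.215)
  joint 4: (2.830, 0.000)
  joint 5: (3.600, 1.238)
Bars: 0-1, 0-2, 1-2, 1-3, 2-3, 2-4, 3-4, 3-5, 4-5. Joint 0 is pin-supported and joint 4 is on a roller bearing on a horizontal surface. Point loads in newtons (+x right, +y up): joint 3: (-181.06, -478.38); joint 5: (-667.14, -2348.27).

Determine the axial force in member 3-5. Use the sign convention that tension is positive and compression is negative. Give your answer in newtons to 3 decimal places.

801.338

N=6 nodes, M=9 members, R=3 reactions → 2N=12, M+R=12
member 0 (0-1): L=1.4821, (cx,cy)=(0.4399,0.8980)
member 1 (0-2): L=1.4390, (cx,cy)=(1.0000,0.0000)
member 2 (1-2): L=1.5463, (cx,cy)=(0.5090,-0.8608)
member 3 (1-3): L=1.4875, (cx,cy)=(0.9970,-0.0780)
member 4 (2-3): L=1.4002, (cx,cy)=(0.4971,0.8677)
member 5 (2-4): L=1.3910, (cx,cy)=(1.0000,0.0000)
member 6 (3-4): L=1.3997, (cx,cy)=(0.4965,-0.8680)
member 7 (3-5): L=1.4652, (cx,cy)=(0.9999,0.0157)
member 8 (4-5): L=1.4579, (cx,cy)=(0.5281,0.8492)
solve A·x = −loads:
  F[0-1] = +169.1104 N (tension)
  F[0-2] = -922.5937 N (compression)
  F[1-2] = -192.0733 N (compression)
  F[1-3] = +172.6789 N (tension)
  F[2-3] = +190.5393 N (tension)
  F[2-4] = -1115.0628 N (compression)
  F[3-4] = -711.5810 N (compression)
  F[3-5] = +801.3383 N (tension)
  F[4-5] = -2780.2423 N (compression)
  Rx@0 = +848.2000 N
  Ry@0 = -151.8680 N
  Ry@4 = +2978.5180 N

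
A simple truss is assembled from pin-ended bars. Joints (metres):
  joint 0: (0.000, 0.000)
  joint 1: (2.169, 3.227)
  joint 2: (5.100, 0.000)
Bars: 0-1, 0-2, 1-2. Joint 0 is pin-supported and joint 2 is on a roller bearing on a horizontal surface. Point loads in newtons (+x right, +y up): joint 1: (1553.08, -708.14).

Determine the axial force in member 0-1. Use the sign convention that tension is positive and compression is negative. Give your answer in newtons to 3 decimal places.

N=3 nodes, M=3 members, R=3 reactions → 2N=6, M+R=6
member 0 (0-1): L=3.8882, (cx,cy)=(0.5578,0.8299)
member 1 (0-2): L=5.1000, (cx,cy)=(1.0000,0.0000)
member 2 (1-2): L=4.3594, (cx,cy)=(0.6723,-0.7402)
solve A·x = −loads:
  F[0-1] = +693.6965 N (tension)
  F[0-2] = +1166.1071 N (tension)
  F[1-2] = -1734.3967 N (compression)
  Rx@0 = -1553.0800 N
  Ry@0 = -575.7315 N
  Ry@2 = +1283.8715 N

693.697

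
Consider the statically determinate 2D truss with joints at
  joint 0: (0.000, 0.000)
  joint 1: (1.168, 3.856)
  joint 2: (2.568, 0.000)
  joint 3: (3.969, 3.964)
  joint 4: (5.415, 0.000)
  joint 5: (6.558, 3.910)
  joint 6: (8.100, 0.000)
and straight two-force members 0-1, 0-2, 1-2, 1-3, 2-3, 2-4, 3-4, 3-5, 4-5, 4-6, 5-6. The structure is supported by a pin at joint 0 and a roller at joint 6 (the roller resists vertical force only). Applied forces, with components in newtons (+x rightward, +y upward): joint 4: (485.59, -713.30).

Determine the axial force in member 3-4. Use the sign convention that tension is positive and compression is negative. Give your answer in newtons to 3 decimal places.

258.912

N=7 nodes, M=11 members, R=3 reactions → 2N=14, M+R=14
member 0 (0-1): L=4.0290, (cx,cy)=(0.2899,0.9571)
member 1 (0-2): L=2.5680, (cx,cy)=(1.0000,0.0000)
member 2 (1-2): L=4.1023, (cx,cy)=(0.3413,-0.9400)
member 3 (1-3): L=2.8031, (cx,cy)=(0.9993,0.0385)
member 4 (2-3): L=4.2043, (cx,cy)=(0.3332,0.9428)
member 5 (2-4): L=2.8470, (cx,cy)=(1.0000,0.0000)
member 6 (3-4): L=4.2195, (cx,cy)=(0.3427,-0.9394)
member 7 (3-5): L=2.5896, (cx,cy)=(0.9998,-0.0209)
member 8 (4-5): L=4.0736, (cx,cy)=(0.2806,0.9598)
member 9 (4-6): L=2.6850, (cx,cy)=(1.0000,0.0000)
member 10 (5-6): L=4.2031, (cx,cy)=(0.3669,-0.9303)
solve A·x = −loads:
  F[0-1] = -247.0548 N (compression)
  F[0-2] = +557.2105 N (tension)
  F[1-2] = +245.1774 N (tension)
  F[1-3] = -155.4084 N (compression)
  F[2-3] = -244.4282 N (compression)
  F[2-4] = +722.3340 N (tension)
  F[3-4] = +258.9122 N (tension)
  F[3-5] = -325.5425 N (compression)
  F[4-5] = +489.7389 N (tension)
  F[4-6] = +188.0586 N (tension)
  F[5-6] = -512.5973 N (compression)
  Rx@0 = -485.5900 N
  Ry@0 = +236.4457 N
  Ry@6 = +476.8543 N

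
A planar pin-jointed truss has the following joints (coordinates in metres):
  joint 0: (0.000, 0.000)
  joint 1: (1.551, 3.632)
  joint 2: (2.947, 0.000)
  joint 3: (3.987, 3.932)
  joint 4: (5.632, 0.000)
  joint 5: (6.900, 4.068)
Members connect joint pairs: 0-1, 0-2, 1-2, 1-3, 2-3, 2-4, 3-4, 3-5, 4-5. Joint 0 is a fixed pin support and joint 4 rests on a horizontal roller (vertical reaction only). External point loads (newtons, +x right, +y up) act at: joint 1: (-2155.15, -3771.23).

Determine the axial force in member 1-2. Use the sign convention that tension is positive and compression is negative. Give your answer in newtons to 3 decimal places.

409.031

N=6 nodes, M=9 members, R=3 reactions → 2N=12, M+R=12
member 0 (0-1): L=3.9493, (cx,cy)=(0.3927,0.9197)
member 1 (0-2): L=2.9470, (cx,cy)=(1.0000,0.0000)
member 2 (1-2): L=3.8910, (cx,cy)=(0.3588,-0.9334)
member 3 (1-3): L=2.4544, (cx,cy)=(0.9925,0.1222)
member 4 (2-3): L=4.0672, (cx,cy)=(0.2557,0.9668)
member 5 (2-4): L=2.6850, (cx,cy)=(1.0000,0.0000)
member 6 (3-4): L=4.2622, (cx,cy)=(0.3859,-0.9225)
member 7 (3-5): L=2.9162, (cx,cy)=(0.9989,0.0466)
member 8 (4-5): L=4.2610, (cx,cy)=(0.2976,0.9547)
solve A·x = −loads:
  F[0-1] = -4482.6541 N (compression)
  F[0-2] = -394.6901 N (compression)
  F[1-2] = +409.0313 N (tension)
  F[1-3] = +249.8141 N (tension)
  F[2-3] = -394.9294 N (compression)
  F[2-4] = -146.9562 N (compression)
  F[3-4] = +380.7670 N (tension)
  F[3-5] = +0.0000 N (tension)
  F[4-5] = -0.0000 N (compression)
  Rx@0 = +2155.1500 N
  Ry@0 = +4122.4955 N
  Ry@4 = -351.2655 N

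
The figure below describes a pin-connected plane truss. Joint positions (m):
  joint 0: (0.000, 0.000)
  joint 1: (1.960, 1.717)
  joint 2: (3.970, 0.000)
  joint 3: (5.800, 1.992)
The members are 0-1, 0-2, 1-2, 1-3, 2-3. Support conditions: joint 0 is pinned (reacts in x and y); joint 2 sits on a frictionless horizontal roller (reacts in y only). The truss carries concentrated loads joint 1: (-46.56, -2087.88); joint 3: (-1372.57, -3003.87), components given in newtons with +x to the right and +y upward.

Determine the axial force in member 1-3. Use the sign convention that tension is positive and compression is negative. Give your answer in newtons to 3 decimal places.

N=4 nodes, M=5 members, R=3 reactions → 2N=8, M+R=8
member 0 (0-1): L=2.6057, (cx,cy)=(0.7522,0.6589)
member 1 (0-2): L=3.9700, (cx,cy)=(1.0000,0.0000)
member 2 (1-2): L=2.6435, (cx,cy)=(0.7604,-0.6495)
member 3 (1-3): L=3.8498, (cx,cy)=(0.9974,0.0714)
member 4 (2-3): L=2.7050, (cx,cy)=(0.6765,0.7364)
solve A·x = −loads:
  F[0-1] = -578.6186 N (compression)
  F[0-2] = -983.8953 N (compression)
  F[1-2] = -2463.8148 N (compression)
  F[1-3] = +1488.4901 N (tension)
  F[2-3] = -4223.4153 N (compression)
  Rx@0 = +1419.1300 N
  Ry@0 = +381.2745 N
  Ry@2 = +4710.4755 N

1488.490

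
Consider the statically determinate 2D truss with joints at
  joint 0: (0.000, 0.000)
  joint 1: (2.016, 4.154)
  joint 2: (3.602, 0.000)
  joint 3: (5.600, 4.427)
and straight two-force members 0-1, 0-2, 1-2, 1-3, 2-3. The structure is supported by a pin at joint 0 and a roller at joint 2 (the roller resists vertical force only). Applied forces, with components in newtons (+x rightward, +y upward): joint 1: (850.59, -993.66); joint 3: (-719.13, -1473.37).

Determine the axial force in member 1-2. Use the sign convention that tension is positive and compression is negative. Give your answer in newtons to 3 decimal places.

N=4 nodes, M=5 members, R=3 reactions → 2N=8, M+R=8
member 0 (0-1): L=4.6174, (cx,cy)=(0.4366,0.8996)
member 1 (0-2): L=3.6020, (cx,cy)=(1.0000,0.0000)
member 2 (1-2): L=4.4465, (cx,cy)=(0.3567,-0.9342)
member 3 (1-3): L=3.5944, (cx,cy)=(0.9971,0.0760)
member 4 (2-3): L=4.8570, (cx,cy)=(0.4114,0.9115)
solve A·x = −loads:
  F[0-1] = +530.0391 N (tension)
  F[0-2] = -99.9622 N (compression)
  F[1-2] = -1578.6175 N (compression)
  F[1-3] = -56.2575 N (compression)
  F[2-3] = -1611.7884 N (compression)
  Rx@0 = -131.4600 N
  Ry@0 = -476.8492 N
  Ry@2 = +2943.8792 N

-1578.617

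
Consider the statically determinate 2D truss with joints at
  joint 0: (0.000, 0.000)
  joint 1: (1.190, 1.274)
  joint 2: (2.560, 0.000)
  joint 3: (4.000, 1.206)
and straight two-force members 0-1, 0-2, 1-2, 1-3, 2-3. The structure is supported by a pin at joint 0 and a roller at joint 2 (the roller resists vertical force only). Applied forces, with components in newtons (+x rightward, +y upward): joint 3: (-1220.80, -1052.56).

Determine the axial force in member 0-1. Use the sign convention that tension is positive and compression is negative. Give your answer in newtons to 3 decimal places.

N=4 nodes, M=5 members, R=3 reactions → 2N=8, M+R=8
member 0 (0-1): L=1.7433, (cx,cy)=(0.6826,0.7308)
member 1 (0-2): L=2.5600, (cx,cy)=(1.0000,0.0000)
member 2 (1-2): L=1.8708, (cx,cy)=(0.7323,-0.6810)
member 3 (1-3): L=2.8108, (cx,cy)=(0.9997,-0.0242)
member 4 (2-3): L=1.8783, (cx,cy)=(0.7666,0.6421)
solve A·x = −loads:
  F[0-1] = +23.1993 N (tension)
  F[0-2] = -1236.6359 N (compression)
  F[1-2] = -26.1389 N (compression)
  F[1-3] = +34.9876 N (tension)
  F[2-3] = -1638.0105 N (compression)
  Rx@0 = +1220.8000 N
  Ry@0 = -16.9537 N
  Ry@2 = +1069.5138 N

23.199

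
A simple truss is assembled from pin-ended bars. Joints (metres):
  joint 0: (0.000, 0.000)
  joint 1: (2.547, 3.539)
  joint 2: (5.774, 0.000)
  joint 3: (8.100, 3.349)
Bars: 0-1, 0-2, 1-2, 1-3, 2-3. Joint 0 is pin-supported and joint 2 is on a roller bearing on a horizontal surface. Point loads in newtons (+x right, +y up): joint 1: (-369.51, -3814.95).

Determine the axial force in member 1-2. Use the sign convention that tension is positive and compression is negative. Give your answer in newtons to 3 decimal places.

-1970.899

N=4 nodes, M=5 members, R=3 reactions → 2N=8, M+R=8
member 0 (0-1): L=4.3602, (cx,cy)=(0.5841,0.8117)
member 1 (0-2): L=5.7740, (cx,cy)=(1.0000,0.0000)
member 2 (1-2): L=4.7894, (cx,cy)=(0.6738,-0.7389)
member 3 (1-3): L=5.5562, (cx,cy)=(0.9994,-0.0342)
member 4 (2-3): L=4.0775, (cx,cy)=(0.5704,0.8213)
solve A·x = −loads:
  F[0-1] = -2905.9224 N (compression)
  F[0-2] = +1327.9601 N (tension)
  F[1-2] = -1970.8988 N (compression)
  F[1-3] = -0.0000 N (tension)
  F[2-3] = +0.0000 N (tension)
  Rx@0 = +369.5100 N
  Ry@0 = +2358.5971 N
  Ry@2 = +1456.3529 N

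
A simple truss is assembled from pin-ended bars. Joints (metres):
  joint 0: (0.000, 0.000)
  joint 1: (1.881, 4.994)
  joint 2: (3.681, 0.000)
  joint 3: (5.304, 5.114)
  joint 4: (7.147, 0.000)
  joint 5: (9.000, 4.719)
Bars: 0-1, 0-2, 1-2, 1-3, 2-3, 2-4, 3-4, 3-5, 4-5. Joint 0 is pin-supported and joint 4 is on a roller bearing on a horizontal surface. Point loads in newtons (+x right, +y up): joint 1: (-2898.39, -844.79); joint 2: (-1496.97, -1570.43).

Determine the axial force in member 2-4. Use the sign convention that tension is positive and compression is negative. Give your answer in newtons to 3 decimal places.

N=6 nodes, M=9 members, R=3 reactions → 2N=12, M+R=12
member 0 (0-1): L=5.3365, (cx,cy)=(0.3525,0.9358)
member 1 (0-2): L=3.6810, (cx,cy)=(1.0000,0.0000)
member 2 (1-2): L=5.3085, (cx,cy)=(0.3391,-0.9408)
member 3 (1-3): L=3.4251, (cx,cy)=(0.9994,0.0350)
member 4 (2-3): L=5.3654, (cx,cy)=(0.3025,0.9532)
member 5 (2-4): L=3.4660, (cx,cy)=(1.0000,0.0000)
member 6 (3-4): L=5.4360, (cx,cy)=(0.3390,-0.9408)
member 7 (3-5): L=3.7170, (cx,cy)=(0.9943,-0.1063)
member 8 (4-5): L=5.0698, (cx,cy)=(0.3655,0.9308)
solve A·x = −loads:
  F[0-1] = -3643.1254 N (compression)
  F[0-2] = -3111.2369 N (compression)
  F[1-2] = +2751.4041 N (tension)
  F[1-3] = +681.7403 N (tension)
  F[2-3] = -1068.0100 N (compression)
  F[2-4] = -358.2532 N (compression)
  F[3-4] = +1056.6736 N (tension)
  F[3-5] = -0.0000 N (compression)
  F[4-5] = +0.0000 N (tension)
  Rx@0 = +4395.3600 N
  Ry@0 = +3409.3094 N
  Ry@4 = -994.0894 N

-358.253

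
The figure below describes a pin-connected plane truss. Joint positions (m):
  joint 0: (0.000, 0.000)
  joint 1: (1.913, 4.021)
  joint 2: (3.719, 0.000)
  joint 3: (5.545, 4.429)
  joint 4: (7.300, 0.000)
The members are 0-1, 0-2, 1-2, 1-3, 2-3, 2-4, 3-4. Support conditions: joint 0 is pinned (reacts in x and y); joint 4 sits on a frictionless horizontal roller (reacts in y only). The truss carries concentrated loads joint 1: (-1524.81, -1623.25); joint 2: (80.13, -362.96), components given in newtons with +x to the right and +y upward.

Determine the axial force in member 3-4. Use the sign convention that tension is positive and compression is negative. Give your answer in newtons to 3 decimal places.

N=5 nodes, M=7 members, R=3 reactions → 2N=10, M+R=10
member 0 (0-1): L=4.4529, (cx,cy)=(0.4296,0.9030)
member 1 (0-2): L=3.7190, (cx,cy)=(1.0000,0.0000)
member 2 (1-2): L=4.4080, (cx,cy)=(0.4097,-0.9122)
member 3 (1-3): L=3.6548, (cx,cy)=(0.9937,0.1116)
member 4 (2-3): L=4.7906, (cx,cy)=(0.3812,0.9245)
member 5 (2-4): L=3.5810, (cx,cy)=(1.0000,0.0000)
member 6 (3-4): L=4.7640, (cx,cy)=(0.3684,-0.9297)
solve A·x = −loads:
  F[0-1] = -2453.8019 N (compression)
  F[0-2] = -390.4997 N (compression)
  F[1-2] = +673.5642 N (tension)
  F[1-3] = +195.8856 N (tension)
  F[2-3] = -272.0089 N (compression)
  F[2-4] = -90.9825 N (compression)
  F[3-4] = +246.9766 N (tension)
  Rx@0 = +1444.6800 N
  Ry@0 = +2215.8176 N
  Ry@4 = -229.6076 N

246.977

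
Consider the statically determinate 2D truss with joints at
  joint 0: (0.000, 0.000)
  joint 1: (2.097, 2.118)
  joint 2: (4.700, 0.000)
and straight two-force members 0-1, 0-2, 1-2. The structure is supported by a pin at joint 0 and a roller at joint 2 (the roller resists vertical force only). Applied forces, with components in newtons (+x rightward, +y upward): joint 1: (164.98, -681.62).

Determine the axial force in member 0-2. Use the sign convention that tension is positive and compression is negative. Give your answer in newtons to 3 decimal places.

N=3 nodes, M=3 members, R=3 reactions → 2N=6, M+R=6
member 0 (0-1): L=2.9805, (cx,cy)=(0.7036,0.7106)
member 1 (0-2): L=4.7000, (cx,cy)=(1.0000,0.0000)
member 2 (1-2): L=3.3558, (cx,cy)=(0.7757,-0.6311)
solve A·x = −loads:
  F[0-1] = -426.6060 N (compression)
  F[0-2] = +465.1294 N (tension)
  F[1-2] = -599.6507 N (compression)
  Rx@0 = -164.9800 N
  Ry@0 = +303.1552 N
  Ry@2 = +378.4648 N

465.129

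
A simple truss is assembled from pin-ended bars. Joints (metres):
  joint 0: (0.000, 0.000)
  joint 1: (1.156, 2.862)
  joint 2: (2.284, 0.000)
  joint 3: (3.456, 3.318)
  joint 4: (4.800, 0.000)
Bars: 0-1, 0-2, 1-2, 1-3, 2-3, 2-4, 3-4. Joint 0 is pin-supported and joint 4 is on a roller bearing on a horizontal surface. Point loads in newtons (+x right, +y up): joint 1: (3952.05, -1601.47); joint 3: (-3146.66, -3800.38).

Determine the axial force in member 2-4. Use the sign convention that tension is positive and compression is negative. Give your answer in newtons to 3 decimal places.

1338.022

N=5 nodes, M=7 members, R=3 reactions → 2N=10, M+R=10
member 0 (0-1): L=3.0866, (cx,cy)=(0.3745,0.9272)
member 1 (0-2): L=2.2840, (cx,cy)=(1.0000,0.0000)
member 2 (1-2): L=3.0763, (cx,cy)=(0.3667,-0.9303)
member 3 (1-3): L=2.3448, (cx,cy)=(0.9809,0.1945)
member 4 (2-3): L=3.5189, (cx,cy)=(0.3331,0.9429)
member 5 (2-4): L=2.5160, (cx,cy)=(1.0000,0.0000)
member 6 (3-4): L=3.5799, (cx,cy)=(0.3754,-0.9268)
solve A·x = −loads:
  F[0-1] = -2263.3329 N (compression)
  F[0-2] = +1653.0458 N (tension)
  F[1-2] = -453.0759 N (compression)
  F[1-3] = -4723.7619 N (compression)
  F[2-3] = +447.0414 N (tension)
  F[2-4] = +1338.0221 N (tension)
  F[3-4] = -3563.9460 N (compression)
  Rx@0 = -805.3900 N
  Ry@0 = +2098.6080 N
  Ry@4 = +3303.2420 N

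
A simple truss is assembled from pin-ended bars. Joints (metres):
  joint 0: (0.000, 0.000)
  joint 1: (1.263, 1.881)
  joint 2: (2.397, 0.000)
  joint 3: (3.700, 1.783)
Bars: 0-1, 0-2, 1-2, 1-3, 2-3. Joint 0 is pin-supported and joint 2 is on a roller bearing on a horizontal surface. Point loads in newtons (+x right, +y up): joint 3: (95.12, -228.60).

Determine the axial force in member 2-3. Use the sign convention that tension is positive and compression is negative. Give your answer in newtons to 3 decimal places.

N=4 nodes, M=5 members, R=3 reactions → 2N=8, M+R=8
member 0 (0-1): L=2.2657, (cx,cy)=(0.5574,0.8302)
member 1 (0-2): L=2.3970, (cx,cy)=(1.0000,0.0000)
member 2 (1-2): L=2.1964, (cx,cy)=(0.5163,-0.8564)
member 3 (1-3): L=2.4390, (cx,cy)=(0.9992,-0.0402)
member 4 (2-3): L=2.2084, (cx,cy)=(0.5900,0.8074)
solve A·x = −loads:
  F[0-1] = +234.9047 N (tension)
  F[0-2] = -35.8270 N (compression)
  F[1-2] = -239.6793 N (compression)
  F[1-3] = +254.8998 N (tension)
  F[2-3] = -270.4515 N (compression)
  Rx@0 = -95.1200 N
  Ry@0 = -195.0208 N
  Ry@2 = +423.6208 N

-270.452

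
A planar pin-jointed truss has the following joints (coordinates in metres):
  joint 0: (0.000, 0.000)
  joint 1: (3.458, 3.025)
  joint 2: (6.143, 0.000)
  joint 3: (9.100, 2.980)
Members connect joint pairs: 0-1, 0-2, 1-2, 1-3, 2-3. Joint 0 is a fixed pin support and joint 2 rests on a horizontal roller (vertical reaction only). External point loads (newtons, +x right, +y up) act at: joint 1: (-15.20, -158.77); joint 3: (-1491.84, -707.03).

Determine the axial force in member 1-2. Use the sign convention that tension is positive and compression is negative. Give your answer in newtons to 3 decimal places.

N=4 nodes, M=5 members, R=3 reactions → 2N=8, M+R=8
member 0 (0-1): L=4.5944, (cx,cy)=(0.7527,0.6584)
member 1 (0-2): L=6.1430, (cx,cy)=(1.0000,0.0000)
member 2 (1-2): L=4.0447, (cx,cy)=(0.6638,-0.7479)
member 3 (1-3): L=5.6422, (cx,cy)=(1.0000,-0.0080)
member 4 (2-3): L=4.1981, (cx,cy)=(0.7044,0.7098)
solve A·x = −loads:
  F[0-1] = -699.0197 N (compression)
  F[0-2] = -980.9176 N (compression)
  F[1-2] = +411.4616 N (tension)
  F[1-3] = -784.0866 N (compression)
  F[2-3] = -1004.8501 N (compression)
  Rx@0 = +1507.0400 N
  Ry@0 = +460.2430 N
  Ry@2 = +405.5570 N

411.462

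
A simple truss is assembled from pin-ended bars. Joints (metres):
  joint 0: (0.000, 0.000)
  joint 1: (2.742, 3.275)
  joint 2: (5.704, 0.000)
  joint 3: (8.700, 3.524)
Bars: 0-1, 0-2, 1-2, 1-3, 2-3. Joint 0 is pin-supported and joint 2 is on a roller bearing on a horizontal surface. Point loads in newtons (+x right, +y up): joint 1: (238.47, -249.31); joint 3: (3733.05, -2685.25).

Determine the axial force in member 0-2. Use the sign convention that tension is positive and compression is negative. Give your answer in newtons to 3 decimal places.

853.430

N=4 nodes, M=5 members, R=3 reactions → 2N=8, M+R=8
member 0 (0-1): L=4.2713, (cx,cy)=(0.6420,0.7667)
member 1 (0-2): L=5.7040, (cx,cy)=(1.0000,0.0000)
member 2 (1-2): L=4.4158, (cx,cy)=(0.6708,-0.7417)
member 3 (1-3): L=5.9632, (cx,cy)=(0.9991,0.0418)
member 4 (2-3): L=4.6254, (cx,cy)=(0.6477,0.7619)
solve A·x = −loads:
  F[0-1] = +4857.1714 N (tension)
  F[0-2] = +853.4303 N (tension)
  F[1-2] = -5006.1005 N (compression)
  F[1-3] = +6243.0413 N (tension)
  F[2-3] = -3866.6893 N (compression)
  Rx@0 = -3971.5200 N
  Ry@0 = -3724.1953 N
  Ry@2 = +6658.7553 N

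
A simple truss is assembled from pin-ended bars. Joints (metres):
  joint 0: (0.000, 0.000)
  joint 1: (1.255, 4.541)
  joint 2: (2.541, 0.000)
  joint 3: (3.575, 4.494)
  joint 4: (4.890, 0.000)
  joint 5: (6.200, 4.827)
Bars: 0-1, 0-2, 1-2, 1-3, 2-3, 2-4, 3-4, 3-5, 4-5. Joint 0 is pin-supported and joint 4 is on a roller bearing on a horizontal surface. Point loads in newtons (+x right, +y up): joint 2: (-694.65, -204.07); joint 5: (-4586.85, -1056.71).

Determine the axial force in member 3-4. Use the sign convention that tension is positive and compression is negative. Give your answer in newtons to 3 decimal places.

N=6 nodes, M=9 members, R=3 reactions → 2N=12, M+R=12
member 0 (0-1): L=4.7112, (cx,cy)=(0.2664,0.9639)
member 1 (0-2): L=2.5410, (cx,cy)=(1.0000,0.0000)
member 2 (1-2): L=4.7196, (cx,cy)=(0.2725,-0.9622)
member 3 (1-3): L=2.3205, (cx,cy)=(0.9998,-0.0203)
member 4 (2-3): L=4.6114, (cx,cy)=(0.2242,0.9745)
member 5 (2-4): L=2.3490, (cx,cy)=(1.0000,0.0000)
member 6 (3-4): L=4.6824, (cx,cy)=(0.2808,-0.9598)
member 7 (3-5): L=2.6460, (cx,cy)=(0.9920,0.1258)
member 8 (4-5): L=5.0016, (cx,cy)=(0.2619,0.9651)
solve A·x = −loads:
  F[0-1] = -4505.4964 N (compression)
  F[0-2] = -4081.3048 N (compression)
  F[1-2] = +4564.9447 N (tension)
  F[1-3] = -2444.5602 N (compression)
  F[2-3] = -4297.5699 N (compression)
  F[2-4] = -1179.1645 N (compression)
  F[3-4] = +3723.5354 N (tension)
  F[3-5] = -4489.0802 N (compression)
  F[4-5] = -509.5539 N (compression)
  Rx@0 = +5281.5000 N
  Ry@0 = +4342.6984 N
  Ry@4 = -3081.9184 N

3723.535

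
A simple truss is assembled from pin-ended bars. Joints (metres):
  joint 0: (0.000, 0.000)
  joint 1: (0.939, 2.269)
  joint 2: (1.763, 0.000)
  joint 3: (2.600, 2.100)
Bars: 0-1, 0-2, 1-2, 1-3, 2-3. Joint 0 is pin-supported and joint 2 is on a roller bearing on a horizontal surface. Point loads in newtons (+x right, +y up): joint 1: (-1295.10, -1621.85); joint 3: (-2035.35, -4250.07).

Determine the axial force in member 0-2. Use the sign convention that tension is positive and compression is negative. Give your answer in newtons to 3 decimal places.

N=4 nodes, M=5 members, R=3 reactions → 2N=8, M+R=8
member 0 (0-1): L=2.4556, (cx,cy)=(0.3824,0.9240)
member 1 (0-2): L=1.7630, (cx,cy)=(1.0000,0.0000)
member 2 (1-2): L=2.4140, (cx,cy)=(0.3413,-0.9399)
member 3 (1-3): L=1.6696, (cx,cy)=(0.9949,-0.1012)
member 4 (2-3): L=2.2607, (cx,cy)=(0.3702,0.9289)
solve A·x = −loads:
  F[0-1] = -3064.3741 N (compression)
  F[0-2] = -2158.6708 N (compression)
  F[1-2] = +1322.4475 N (tension)
  F[1-3] = -329.7824 N (compression)
  F[2-3] = -4611.1495 N (compression)
  Rx@0 = +3330.4500 N
  Ry@0 = +2831.4876 N
  Ry@2 = +3040.4324 N

-2158.671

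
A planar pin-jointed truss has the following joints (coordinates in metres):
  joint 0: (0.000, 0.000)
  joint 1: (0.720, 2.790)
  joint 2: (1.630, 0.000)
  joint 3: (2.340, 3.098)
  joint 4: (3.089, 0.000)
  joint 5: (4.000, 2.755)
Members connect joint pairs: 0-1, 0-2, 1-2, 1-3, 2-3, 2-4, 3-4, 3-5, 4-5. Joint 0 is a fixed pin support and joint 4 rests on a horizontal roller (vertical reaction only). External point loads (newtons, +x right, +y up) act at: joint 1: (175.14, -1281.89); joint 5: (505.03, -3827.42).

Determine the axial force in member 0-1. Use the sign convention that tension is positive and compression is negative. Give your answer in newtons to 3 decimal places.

N=6 nodes, M=9 members, R=3 reactions → 2N=12, M+R=12
member 0 (0-1): L=2.8814, (cx,cy)=(0.2499,0.9683)
member 1 (0-2): L=1.6300, (cx,cy)=(1.0000,0.0000)
member 2 (1-2): L=2.9347, (cx,cy)=(0.3101,-0.9507)
member 3 (1-3): L=1.6490, (cx,cy)=(0.9824,0.1868)
member 4 (2-3): L=3.1783, (cx,cy)=(0.2234,0.9747)
member 5 (2-4): L=1.4590, (cx,cy)=(1.0000,0.0000)
member 6 (3-4): L=3.1873, (cx,cy)=(0.2350,-0.9720)
member 7 (3-5): L=1.6951, (cx,cy)=(0.9793,-0.2024)
member 8 (4-5): L=2.9017, (cx,cy)=(0.3140,0.9494)
solve A·x = −loads:
  F[0-1] = +778.9949 N (tension)
  F[0-2] = +485.5163 N (tension)
  F[1-2] = -2013.0115 N (compression)
  F[1-3] = +655.2546 N (tension)
  F[2-3] = +1963.4024 N (tension)
  F[2-4] = -577.2953 N (compression)
  F[3-4] = -2447.1681 N (compression)
  F[3-5] = +1692.4169 N (tension)
  F[4-5] = -3670.5433 N (compression)
  Rx@0 = -680.1700 N
  Ry@0 = -754.2831 N
  Ry@4 = +5863.5931 N

778.995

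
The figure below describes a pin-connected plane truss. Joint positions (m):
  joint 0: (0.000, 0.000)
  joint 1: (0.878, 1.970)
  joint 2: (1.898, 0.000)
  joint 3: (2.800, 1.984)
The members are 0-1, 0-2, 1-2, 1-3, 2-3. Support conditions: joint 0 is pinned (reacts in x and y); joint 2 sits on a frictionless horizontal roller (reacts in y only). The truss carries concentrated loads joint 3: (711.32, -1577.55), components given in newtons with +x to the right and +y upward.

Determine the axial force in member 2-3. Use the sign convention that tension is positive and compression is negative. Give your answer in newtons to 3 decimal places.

-1744.402

N=4 nodes, M=5 members, R=3 reactions → 2N=8, M+R=8
member 0 (0-1): L=2.1568, (cx,cy)=(0.4071,0.9134)
member 1 (0-2): L=1.8980, (cx,cy)=(1.0000,0.0000)
member 2 (1-2): L=2.2184, (cx,cy)=(0.4598,-0.8880)
member 3 (1-3): L=1.9221, (cx,cy)=(1.0000,0.0073)
member 4 (2-3): L=2.1794, (cx,cy)=(0.4139,0.9103)
solve A·x = −loads:
  F[0-1] = +1634.8549 N (tension)
  F[0-2] = +45.7956 N (tension)
  F[1-2] = -1669.7918 N (compression)
  F[1-3] = +1433.3172 N (tension)
  F[2-3] = -1744.4018 N (compression)
  Rx@0 = -711.3200 N
  Ry@0 = -1493.2608 N
  Ry@2 = +3070.8108 N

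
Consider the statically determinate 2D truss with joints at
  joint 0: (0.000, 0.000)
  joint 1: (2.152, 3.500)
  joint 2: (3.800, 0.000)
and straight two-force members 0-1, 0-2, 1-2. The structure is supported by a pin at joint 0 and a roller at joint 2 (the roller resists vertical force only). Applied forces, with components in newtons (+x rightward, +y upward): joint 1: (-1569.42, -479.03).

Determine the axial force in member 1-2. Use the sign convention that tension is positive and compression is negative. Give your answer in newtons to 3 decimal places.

N=3 nodes, M=3 members, R=3 reactions → 2N=6, M+R=6
member 0 (0-1): L=4.1087, (cx,cy)=(0.5238,0.8519)
member 1 (0-2): L=3.8000, (cx,cy)=(1.0000,0.0000)
member 2 (1-2): L=3.8686, (cx,cy)=(0.4260,-0.9047)
solve A·x = −loads:
  F[0-1] = -1940.7749 N (compression)
  F[0-2] = -552.8975 N (compression)
  F[1-2] = +1297.8930 N (tension)
  Rx@0 = +1569.4200 N
  Ry@0 = +1653.2662 N
  Ry@2 = -1174.2362 N

1297.893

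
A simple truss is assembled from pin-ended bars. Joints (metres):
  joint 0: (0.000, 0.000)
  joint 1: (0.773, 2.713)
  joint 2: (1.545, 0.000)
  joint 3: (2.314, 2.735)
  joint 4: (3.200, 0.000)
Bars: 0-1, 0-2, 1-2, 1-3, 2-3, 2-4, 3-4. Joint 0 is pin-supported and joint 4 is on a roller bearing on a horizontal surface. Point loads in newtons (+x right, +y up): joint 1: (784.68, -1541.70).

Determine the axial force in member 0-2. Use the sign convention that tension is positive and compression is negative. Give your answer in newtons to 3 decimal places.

N=5 nodes, M=7 members, R=3 reactions → 2N=10, M+R=10
member 0 (0-1): L=2.8210, (cx,cy)=(0.2740,0.9617)
member 1 (0-2): L=1.5450, (cx,cy)=(1.0000,0.0000)
member 2 (1-2): L=2.8207, (cx,cy)=(0.2737,-0.9618)
member 3 (1-3): L=1.5412, (cx,cy)=(0.9999,0.0143)
member 4 (2-3): L=2.8411, (cx,cy)=(0.2707,0.9627)
member 5 (2-4): L=1.6550, (cx,cy)=(1.0000,0.0000)
member 6 (3-4): L=2.8749, (cx,cy)=(0.3082,-0.9513)
solve A·x = −loads:
  F[0-1] = -524.0811 N (compression)
  F[0-2] = +928.2881 N (tension)
  F[1-2] = -1088.2301 N (compression)
  F[1-3] = -630.5137 N (compression)
  F[2-3] = +1087.2655 N (tension)
  F[2-4] = +336.1547 N (tension)
  F[3-4] = -1090.7688 N (compression)
  Rx@0 = -784.6800 N
  Ry@0 = +504.0216 N
  Ry@4 = +1037.6784 N

928.288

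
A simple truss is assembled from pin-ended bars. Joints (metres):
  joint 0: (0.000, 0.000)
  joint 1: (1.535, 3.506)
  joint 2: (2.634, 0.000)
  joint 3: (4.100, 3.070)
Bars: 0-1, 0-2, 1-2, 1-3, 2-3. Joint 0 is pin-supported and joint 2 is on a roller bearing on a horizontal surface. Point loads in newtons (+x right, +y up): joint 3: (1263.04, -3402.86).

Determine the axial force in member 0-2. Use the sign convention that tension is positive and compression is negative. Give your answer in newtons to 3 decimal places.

N=4 nodes, M=5 members, R=3 reactions → 2N=8, M+R=8
member 0 (0-1): L=3.8273, (cx,cy)=(0.4011,0.9160)
member 1 (0-2): L=2.6340, (cx,cy)=(1.0000,0.0000)
member 2 (1-2): L=3.6742, (cx,cy)=(0.2991,-0.9542)
member 3 (1-3): L=2.6018, (cx,cy)=(0.9859,-0.1676)
member 4 (2-3): L=3.4021, (cx,cy)=(0.4309,0.9024)
solve A·x = −loads:
  F[0-1] = +3674.5083 N (tension)
  F[0-2] = -210.6786 N (compression)
  F[1-2] = -4003.3592 N (compression)
  F[1-3] = +2709.4851 N (tension)
  F[2-3] = -3267.7714 N (compression)
  Rx@0 = -1263.0400 N
  Ry@0 = -3366.0310 N
  Ry@2 = +6768.8910 N

-210.679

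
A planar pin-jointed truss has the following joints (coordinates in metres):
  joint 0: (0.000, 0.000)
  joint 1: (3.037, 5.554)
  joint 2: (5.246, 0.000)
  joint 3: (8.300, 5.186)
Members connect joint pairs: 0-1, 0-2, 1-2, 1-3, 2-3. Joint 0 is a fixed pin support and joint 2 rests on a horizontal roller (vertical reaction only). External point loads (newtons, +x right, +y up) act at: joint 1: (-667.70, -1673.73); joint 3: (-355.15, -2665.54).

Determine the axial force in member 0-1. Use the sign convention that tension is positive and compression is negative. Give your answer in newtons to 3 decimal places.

-240.489

N=4 nodes, M=5 members, R=3 reactions → 2N=8, M+R=8
member 0 (0-1): L=6.3301, (cx,cy)=(0.4798,0.8774)
member 1 (0-2): L=5.2460, (cx,cy)=(1.0000,0.0000)
member 2 (1-2): L=5.9772, (cx,cy)=(0.3696,-0.9292)
member 3 (1-3): L=5.2758, (cx,cy)=(0.9976,-0.0698)
member 4 (2-3): L=6.0184, (cx,cy)=(0.5074,0.8617)
solve A·x = −loads:
  F[0-1] = -240.4888 N (compression)
  F[0-2] = -907.4705 N (compression)
  F[1-2] = -1661.9566 N (compression)
  F[1-3] = +1169.3825 N (tension)
  F[2-3] = -2998.7401 N (compression)
  Rx@0 = +1022.8500 N
  Ry@0 = +211.0035 N
  Ry@2 = +4128.2665 N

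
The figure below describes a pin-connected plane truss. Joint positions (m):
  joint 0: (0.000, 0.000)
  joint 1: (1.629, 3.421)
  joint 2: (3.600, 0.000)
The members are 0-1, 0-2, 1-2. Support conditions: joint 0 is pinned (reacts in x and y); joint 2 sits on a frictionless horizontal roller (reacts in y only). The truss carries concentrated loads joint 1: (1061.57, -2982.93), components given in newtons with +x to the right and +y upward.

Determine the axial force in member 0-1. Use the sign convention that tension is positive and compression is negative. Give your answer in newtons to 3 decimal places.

-691.540

N=3 nodes, M=3 members, R=3 reactions → 2N=6, M+R=6
member 0 (0-1): L=3.7890, (cx,cy)=(0.4299,0.9029)
member 1 (0-2): L=3.6000, (cx,cy)=(1.0000,0.0000)
member 2 (1-2): L=3.9482, (cx,cy)=(0.4992,-0.8665)
solve A·x = −loads:
  F[0-1] = -691.5403 N (compression)
  F[0-2] = +1358.8793 N (tension)
  F[1-2] = -2722.0155 N (compression)
  Rx@0 = -1061.5700 N
  Ry@0 = +624.3678 N
  Ry@2 = +2358.5622 N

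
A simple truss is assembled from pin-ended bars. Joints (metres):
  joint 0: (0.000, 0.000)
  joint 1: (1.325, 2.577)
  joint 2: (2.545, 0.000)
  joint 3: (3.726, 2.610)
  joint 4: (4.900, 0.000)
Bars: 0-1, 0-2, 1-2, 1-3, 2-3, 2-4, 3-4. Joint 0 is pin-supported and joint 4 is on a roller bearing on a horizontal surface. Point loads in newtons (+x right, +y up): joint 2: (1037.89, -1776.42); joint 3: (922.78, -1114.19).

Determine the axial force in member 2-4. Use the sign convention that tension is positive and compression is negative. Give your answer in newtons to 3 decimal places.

1017.202

N=5 nodes, M=7 members, R=3 reactions → 2N=10, M+R=10
member 0 (0-1): L=2.8977, (cx,cy)=(0.4573,0.8893)
member 1 (0-2): L=2.5450, (cx,cy)=(1.0000,0.0000)
member 2 (1-2): L=2.8512, (cx,cy)=(0.4279,-0.9038)
member 3 (1-3): L=2.4012, (cx,cy)=(0.9999,0.0137)
member 4 (2-3): L=2.8648, (cx,cy)=(0.4123,0.9111)
member 5 (2-4): L=2.3550, (cx,cy)=(1.0000,0.0000)
member 6 (3-4): L=2.8619, (cx,cy)=(0.4102,-0.9120)
solve A·x = −loads:
  F[0-1] = -707.4956 N (compression)
  F[0-2] = +2284.1810 N (tension)
  F[1-2] = +686.7583 N (tension)
  F[1-3] = -617.4266 N (compression)
  F[2-3] = +1268.5153 N (tension)
  F[2-4] = +1017.2020 N (tension)
  F[3-4] = -2479.6536 N (compression)
  Rx@0 = -1960.6700 N
  Ry@0 = +629.1984 N
  Ry@4 = +2261.4116 N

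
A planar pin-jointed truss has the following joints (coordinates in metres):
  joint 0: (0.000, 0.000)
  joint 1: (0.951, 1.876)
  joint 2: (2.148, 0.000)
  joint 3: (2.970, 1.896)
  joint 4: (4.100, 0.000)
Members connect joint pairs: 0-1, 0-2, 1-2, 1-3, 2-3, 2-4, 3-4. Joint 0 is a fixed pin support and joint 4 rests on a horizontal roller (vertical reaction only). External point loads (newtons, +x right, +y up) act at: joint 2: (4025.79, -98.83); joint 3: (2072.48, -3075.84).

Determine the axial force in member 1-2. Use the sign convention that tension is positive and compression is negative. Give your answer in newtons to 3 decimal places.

N=5 nodes, M=7 members, R=3 reactions → 2N=10, M+R=10
member 0 (0-1): L=2.1033, (cx,cy)=(0.4522,0.8919)
member 1 (0-2): L=2.1480, (cx,cy)=(1.0000,0.0000)
member 2 (1-2): L=2.2254, (cx,cy)=(0.5379,-0.8430)
member 3 (1-3): L=2.0191, (cx,cy)=(1.0000,0.0099)
member 4 (2-3): L=2.0665, (cx,cy)=(0.3978,0.9175)
member 5 (2-4): L=1.9520, (cx,cy)=(1.0000,0.0000)
member 6 (3-4): L=2.2072, (cx,cy)=(0.5120,-0.8590)
solve A·x = −loads:
  F[0-1] = +71.3179 N (tension)
  F[0-2] = +6066.0235 N (tension)
  F[1-2] = -74.6067 N (compression)
  F[1-3] = +72.3805 N (tension)
  F[2-3] = +176.2693 N (tension)
  F[2-4] = +1929.9884 N (tension)
  F[3-4] = -3769.7907 N (compression)
  Rx@0 = -6098.2700 N
  Ry@0 = -63.6114 N
  Ry@4 = +3238.2814 N

-74.607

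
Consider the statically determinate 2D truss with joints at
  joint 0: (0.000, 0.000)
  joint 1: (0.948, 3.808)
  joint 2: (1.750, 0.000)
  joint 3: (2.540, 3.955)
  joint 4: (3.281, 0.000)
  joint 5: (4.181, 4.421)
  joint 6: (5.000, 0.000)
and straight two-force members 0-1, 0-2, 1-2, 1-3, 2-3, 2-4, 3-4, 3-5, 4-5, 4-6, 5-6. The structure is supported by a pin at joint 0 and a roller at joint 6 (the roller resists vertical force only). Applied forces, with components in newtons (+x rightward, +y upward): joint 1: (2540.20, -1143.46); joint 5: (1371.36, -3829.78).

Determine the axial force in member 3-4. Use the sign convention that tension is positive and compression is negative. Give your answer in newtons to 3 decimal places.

-2907.603

N=7 nodes, M=11 members, R=3 reactions → 2N=14, M+R=14
member 0 (0-1): L=3.9242, (cx,cy)=(0.2416,0.9704)
member 1 (0-2): L=1.7500, (cx,cy)=(1.0000,0.0000)
member 2 (1-2): L=3.8915, (cx,cy)=(0.2061,-0.9785)
member 3 (1-3): L=1.5988, (cx,cy)=(0.9958,0.0919)
member 4 (2-3): L=4.0331, (cx,cy)=(0.1959,0.9806)
member 5 (2-4): L=1.5310, (cx,cy)=(1.0000,0.0000)
member 6 (3-4): L=4.0238, (cx,cy)=(0.1842,-0.9829)
member 7 (3-5): L=1.7059, (cx,cy)=(0.9620,0.2732)
member 8 (4-5): L=4.5117, (cx,cy)=(0.1995,0.9799)
member 9 (4-6): L=1.7190, (cx,cy)=(1.0000,0.0000)
member 10 (5-6): L=4.4962, (cx,cy)=(0.1822,-0.9833)
solve A·x = −loads:
  F[0-1] = +1641.8226 N (tension)
  F[0-2] = +3514.9348 N (tension)
  F[1-2] = -2941.7548 N (compression)
  F[1-3] = -1543.8536 N (compression)
  F[2-3] = +2935.4703 N (tension)
  F[2-4] = +2333.6807 N (tension)
  F[3-4] = -2907.6033 N (compression)
  F[3-5] = -443.7535 N (compression)
  F[4-5] = +2916.4934 N (tension)
  F[4-6] = +1216.4465 N (tension)
  F[5-6] = -6678.1591 N (compression)
  Rx@0 = -3911.5600 N
  Ry@0 = -1593.1949 N
  Ry@6 = +6566.4349 N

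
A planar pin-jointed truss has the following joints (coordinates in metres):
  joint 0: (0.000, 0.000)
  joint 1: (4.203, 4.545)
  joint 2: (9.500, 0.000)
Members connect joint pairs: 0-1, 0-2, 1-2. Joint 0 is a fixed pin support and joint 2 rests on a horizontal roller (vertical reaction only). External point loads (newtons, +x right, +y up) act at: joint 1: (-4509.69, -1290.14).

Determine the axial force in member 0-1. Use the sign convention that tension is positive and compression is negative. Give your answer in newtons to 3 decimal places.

-3918.448

N=3 nodes, M=3 members, R=3 reactions → 2N=6, M+R=6
member 0 (0-1): L=6.1905, (cx,cy)=(0.6789,0.7342)
member 1 (0-2): L=9.5000, (cx,cy)=(1.0000,0.0000)
member 2 (1-2): L=6.9796, (cx,cy)=(0.7589,-0.6512)
solve A·x = −loads:
  F[0-1] = -3918.4482 N (compression)
  F[0-2] = -1849.2830 N (compression)
  F[1-2] = +2436.7209 N (tension)
  Rx@0 = +4509.6900 N
  Ry@0 = +2876.8855 N
  Ry@2 = -1586.7455 N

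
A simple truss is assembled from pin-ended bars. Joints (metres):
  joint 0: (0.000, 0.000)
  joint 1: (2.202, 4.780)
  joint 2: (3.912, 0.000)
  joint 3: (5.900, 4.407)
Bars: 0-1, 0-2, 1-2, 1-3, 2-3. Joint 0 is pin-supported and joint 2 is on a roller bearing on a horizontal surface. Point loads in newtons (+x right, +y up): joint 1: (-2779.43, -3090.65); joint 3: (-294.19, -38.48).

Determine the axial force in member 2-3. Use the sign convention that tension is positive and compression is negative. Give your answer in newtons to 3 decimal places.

N=4 nodes, M=5 members, R=3 reactions → 2N=8, M+R=8
member 0 (0-1): L=5.2628, (cx,cy)=(0.4184,0.9083)
member 1 (0-2): L=3.9120, (cx,cy)=(1.0000,0.0000)
member 2 (1-2): L=5.0767, (cx,cy)=(0.3368,-0.9416)
member 3 (1-3): L=3.7168, (cx,cy)=(0.9950,-0.1004)
member 4 (2-3): L=4.8346, (cx,cy)=(0.4112,0.9115)
solve A·x = −loads:
  F[0-1] = -5569.9594 N (compression)
  F[0-2] = -743.1078 N (compression)
  F[1-2] = +2118.8436 N (tension)
  F[1-3] = -266.1274 N (compression)
  F[2-3] = -71.5132 N (compression)
  Rx@0 = +3073.6200 N
  Ry@0 = +5058.9683 N
  Ry@2 = -1929.8383 N

-71.513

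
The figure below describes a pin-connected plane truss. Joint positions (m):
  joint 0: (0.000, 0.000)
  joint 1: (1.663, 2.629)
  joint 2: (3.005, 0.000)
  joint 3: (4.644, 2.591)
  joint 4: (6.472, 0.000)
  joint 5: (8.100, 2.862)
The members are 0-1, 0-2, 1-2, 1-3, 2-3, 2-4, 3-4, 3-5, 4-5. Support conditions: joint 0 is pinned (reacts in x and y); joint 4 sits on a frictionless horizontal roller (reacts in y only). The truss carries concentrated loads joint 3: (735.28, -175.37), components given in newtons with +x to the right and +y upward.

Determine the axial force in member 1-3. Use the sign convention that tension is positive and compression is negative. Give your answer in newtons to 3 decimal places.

N=6 nodes, M=9 members, R=3 reactions → 2N=12, M+R=12
member 0 (0-1): L=3.1108, (cx,cy)=(0.5346,0.8451)
member 1 (0-2): L=3.0050, (cx,cy)=(1.0000,0.0000)
member 2 (1-2): L=2.9517, (cx,cy)=(0.4547,-0.8907)
member 3 (1-3): L=2.9812, (cx,cy)=(0.9999,-0.0127)
member 4 (2-3): L=3.0659, (cx,cy)=(0.5346,0.8451)
member 5 (2-4): L=3.4670, (cx,cy)=(1.0000,0.0000)
member 6 (3-4): L=3.1709, (cx,cy)=(0.5765,-0.8171)
member 7 (3-5): L=3.4666, (cx,cy)=(0.9969,0.0782)
member 8 (4-5): L=3.2926, (cx,cy)=(0.4944,0.8692)
solve A·x = −loads:
  F[0-1] = +289.6994 N (tension)
  F[0-2] = +580.4109 N (tension)
  F[1-2] = -278.9135 N (compression)
  F[1-3] = +281.7004 N (tension)
  F[2-3] = +293.9500 N (tension)
  F[2-4] = +296.4585 N (tension)
  F[3-4] = -514.2518 N (compression)
  F[3-5] = -0.0000 N (compression)
  F[4-5] = +0.0000 N (tension)
  Rx@0 = -735.2800 N
  Ry@0 = -244.8291 N
  Ry@4 = +420.1991 N

281.700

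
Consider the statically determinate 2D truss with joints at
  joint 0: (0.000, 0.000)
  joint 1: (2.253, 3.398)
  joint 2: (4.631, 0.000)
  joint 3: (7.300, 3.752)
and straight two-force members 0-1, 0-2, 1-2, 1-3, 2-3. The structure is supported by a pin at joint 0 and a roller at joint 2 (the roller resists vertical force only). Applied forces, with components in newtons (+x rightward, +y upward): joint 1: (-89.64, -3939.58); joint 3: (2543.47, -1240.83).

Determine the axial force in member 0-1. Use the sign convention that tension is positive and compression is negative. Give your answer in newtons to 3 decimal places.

N=4 nodes, M=5 members, R=3 reactions → 2N=8, M+R=8
member 0 (0-1): L=4.0771, (cx,cy)=(0.5526,0.8334)
member 1 (0-2): L=4.6310, (cx,cy)=(1.0000,0.0000)
member 2 (1-2): L=4.1474, (cx,cy)=(0.5734,-0.8193)
member 3 (1-3): L=5.0594, (cx,cy)=(0.9975,0.0700)
member 4 (2-3): L=4.6045, (cx,cy)=(0.5797,0.8149)
solve A·x = −loads:
  F[0-1] = +824.4098 N (tension)
  F[0-2] = +1998.2577 N (tension)
  F[1-2] = -5338.3964 N (compression)
  F[1-3] = +3614.9228 N (tension)
  F[2-3] = -1833.1472 N (compression)
  Rx@0 = -2453.8300 N
  Ry@0 = -687.0993 N
  Ry@2 = +5867.5093 N

824.410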